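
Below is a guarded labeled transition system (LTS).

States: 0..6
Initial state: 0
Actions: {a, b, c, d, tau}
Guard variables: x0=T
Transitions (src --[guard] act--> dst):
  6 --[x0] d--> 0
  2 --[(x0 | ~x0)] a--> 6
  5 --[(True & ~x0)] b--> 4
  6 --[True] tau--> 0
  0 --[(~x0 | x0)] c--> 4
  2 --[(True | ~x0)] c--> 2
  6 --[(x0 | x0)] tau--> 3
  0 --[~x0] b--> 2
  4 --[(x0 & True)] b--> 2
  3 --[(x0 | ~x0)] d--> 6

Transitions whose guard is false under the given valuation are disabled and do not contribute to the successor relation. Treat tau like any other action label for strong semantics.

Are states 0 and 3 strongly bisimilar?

Answer: NOT BISIMILAR

Working:
Bisimulation quotient by refinement:
  π0 = {{0,1,2,3,4,5,6}}
  π1 = {{0},{1,5},{2},{3},{4},{6}}
stable after 2 split(s): 6 block(s)
class of 0: {0}; class of 3: {3}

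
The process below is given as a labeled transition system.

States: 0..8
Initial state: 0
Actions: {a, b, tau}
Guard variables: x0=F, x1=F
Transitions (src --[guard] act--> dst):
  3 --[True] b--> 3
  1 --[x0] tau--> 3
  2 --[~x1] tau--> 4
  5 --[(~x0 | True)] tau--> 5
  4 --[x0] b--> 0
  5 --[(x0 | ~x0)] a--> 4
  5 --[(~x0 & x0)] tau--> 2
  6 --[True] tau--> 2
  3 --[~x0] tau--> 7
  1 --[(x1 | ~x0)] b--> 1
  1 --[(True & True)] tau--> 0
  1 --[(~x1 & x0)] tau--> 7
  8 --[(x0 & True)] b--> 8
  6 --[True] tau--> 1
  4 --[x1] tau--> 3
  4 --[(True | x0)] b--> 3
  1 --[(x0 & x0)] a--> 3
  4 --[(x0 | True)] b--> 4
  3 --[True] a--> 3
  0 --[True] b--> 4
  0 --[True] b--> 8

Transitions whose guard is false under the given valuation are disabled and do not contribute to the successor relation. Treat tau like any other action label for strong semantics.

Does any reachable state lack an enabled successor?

Reachable = {0,3,4,7,8}
  0: b→4  b→8  [2 out]
  3: a→3  b→3  tau→7  [3 out]
  4: b→3  b→4  [2 out]
  7: ∅  [STUCK]
  8: ∅  [STUCK]
trace reaching 7: b·b·tau

Answer: DEADLOCK at state 7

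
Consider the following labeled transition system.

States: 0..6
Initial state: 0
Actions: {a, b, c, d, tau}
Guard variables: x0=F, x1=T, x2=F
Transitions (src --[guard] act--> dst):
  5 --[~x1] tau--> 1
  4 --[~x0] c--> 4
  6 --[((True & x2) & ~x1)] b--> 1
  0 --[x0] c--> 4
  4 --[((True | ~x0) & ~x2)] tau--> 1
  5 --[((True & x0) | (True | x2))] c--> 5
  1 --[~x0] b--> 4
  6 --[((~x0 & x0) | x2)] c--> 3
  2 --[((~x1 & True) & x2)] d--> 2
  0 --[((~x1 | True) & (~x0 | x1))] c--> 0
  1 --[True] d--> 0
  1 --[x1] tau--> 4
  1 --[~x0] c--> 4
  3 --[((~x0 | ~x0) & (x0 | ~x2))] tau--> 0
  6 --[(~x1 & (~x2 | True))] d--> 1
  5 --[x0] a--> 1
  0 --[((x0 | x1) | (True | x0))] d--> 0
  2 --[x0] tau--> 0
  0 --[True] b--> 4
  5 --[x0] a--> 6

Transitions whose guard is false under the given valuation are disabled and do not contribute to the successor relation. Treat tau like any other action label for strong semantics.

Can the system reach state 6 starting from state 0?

Answer: UNREACHABLE

Trace:
After dropping false guards: 11 live edges.
depth 0: {0}
depth 1: {4}  cumulative {0,4}
depth 2: {1}  cumulative {0,1,4}
Reach set: {0,1,4}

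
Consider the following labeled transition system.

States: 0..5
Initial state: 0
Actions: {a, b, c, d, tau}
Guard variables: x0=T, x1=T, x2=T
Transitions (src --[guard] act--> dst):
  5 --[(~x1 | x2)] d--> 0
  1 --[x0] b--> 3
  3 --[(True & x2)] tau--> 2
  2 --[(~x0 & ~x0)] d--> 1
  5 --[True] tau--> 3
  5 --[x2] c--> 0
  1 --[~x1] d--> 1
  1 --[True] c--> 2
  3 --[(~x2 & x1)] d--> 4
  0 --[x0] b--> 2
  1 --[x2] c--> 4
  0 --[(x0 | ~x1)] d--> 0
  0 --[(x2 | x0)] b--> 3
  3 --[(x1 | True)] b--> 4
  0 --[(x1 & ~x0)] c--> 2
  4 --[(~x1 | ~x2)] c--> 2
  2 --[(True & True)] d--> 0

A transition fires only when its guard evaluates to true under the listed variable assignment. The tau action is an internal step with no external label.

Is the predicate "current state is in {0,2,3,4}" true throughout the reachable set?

Allowed set {0,2,3,4}
R = {0,2,3,4}
  0: ✓
  2: ✓
  3: ✓
  4: ✓

Answer: INVARIANT HOLDS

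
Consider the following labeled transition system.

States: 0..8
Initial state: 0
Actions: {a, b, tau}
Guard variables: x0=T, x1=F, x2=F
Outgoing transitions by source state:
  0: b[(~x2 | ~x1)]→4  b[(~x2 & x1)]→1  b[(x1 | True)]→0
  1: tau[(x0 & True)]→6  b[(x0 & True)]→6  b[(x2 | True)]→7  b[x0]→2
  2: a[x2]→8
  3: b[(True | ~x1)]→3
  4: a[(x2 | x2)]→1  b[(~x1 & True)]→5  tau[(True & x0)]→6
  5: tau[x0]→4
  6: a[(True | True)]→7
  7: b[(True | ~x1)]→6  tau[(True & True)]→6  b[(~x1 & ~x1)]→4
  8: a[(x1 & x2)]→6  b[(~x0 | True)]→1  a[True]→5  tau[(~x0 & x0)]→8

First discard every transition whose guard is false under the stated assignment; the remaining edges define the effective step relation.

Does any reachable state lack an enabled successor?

Reach set: {0,4,5,6,7}
  0: b→0  b→4  [2 exit(s)]
  4: b→5  tau→6  [2 exit(s)]
  5: tau→4  [1 exit(s)]
  6: a→7  [1 exit(s)]
  7: b→4  b→6  tau→6  [3 exit(s)]

Answer: DEADLOCK-FREE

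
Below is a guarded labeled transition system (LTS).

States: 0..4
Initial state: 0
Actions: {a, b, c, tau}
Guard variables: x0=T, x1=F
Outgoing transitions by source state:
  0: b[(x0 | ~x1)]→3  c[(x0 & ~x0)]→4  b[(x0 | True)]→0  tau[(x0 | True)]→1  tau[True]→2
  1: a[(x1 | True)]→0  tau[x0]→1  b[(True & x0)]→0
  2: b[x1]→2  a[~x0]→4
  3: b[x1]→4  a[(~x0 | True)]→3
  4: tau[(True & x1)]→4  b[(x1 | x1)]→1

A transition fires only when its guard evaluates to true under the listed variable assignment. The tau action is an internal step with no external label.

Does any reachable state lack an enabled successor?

Answer: DEADLOCK at state 2

Trace:
R = {0,1,2,3}
  0: b→0  b→3  tau→1  tau→2  [4 out]
  1: a→0  b→0  tau→1  [3 out]
  2: ∅  [deadlock]
  3: a→3  [1 out]
trace reaching 2: tau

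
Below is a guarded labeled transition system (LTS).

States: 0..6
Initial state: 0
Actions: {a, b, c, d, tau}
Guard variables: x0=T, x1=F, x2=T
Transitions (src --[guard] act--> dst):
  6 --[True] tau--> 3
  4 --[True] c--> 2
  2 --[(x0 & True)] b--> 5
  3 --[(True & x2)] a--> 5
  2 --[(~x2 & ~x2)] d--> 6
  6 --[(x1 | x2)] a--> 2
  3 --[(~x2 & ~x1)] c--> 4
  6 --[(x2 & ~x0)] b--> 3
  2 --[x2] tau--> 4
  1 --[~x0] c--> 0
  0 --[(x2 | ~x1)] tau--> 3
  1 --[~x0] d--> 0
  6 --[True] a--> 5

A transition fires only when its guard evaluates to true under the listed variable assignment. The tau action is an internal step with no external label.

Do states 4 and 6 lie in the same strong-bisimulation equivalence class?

Refine partition for ~:
  π0 = {{0,1,2,3,4,5,6}}
  π1 = {{0},{1,5},{2},{3},{4},{6}}
6 equivalence class(es) (converged in 2)
class of 4: {4}; class of 6: {6}

Answer: NOT BISIMILAR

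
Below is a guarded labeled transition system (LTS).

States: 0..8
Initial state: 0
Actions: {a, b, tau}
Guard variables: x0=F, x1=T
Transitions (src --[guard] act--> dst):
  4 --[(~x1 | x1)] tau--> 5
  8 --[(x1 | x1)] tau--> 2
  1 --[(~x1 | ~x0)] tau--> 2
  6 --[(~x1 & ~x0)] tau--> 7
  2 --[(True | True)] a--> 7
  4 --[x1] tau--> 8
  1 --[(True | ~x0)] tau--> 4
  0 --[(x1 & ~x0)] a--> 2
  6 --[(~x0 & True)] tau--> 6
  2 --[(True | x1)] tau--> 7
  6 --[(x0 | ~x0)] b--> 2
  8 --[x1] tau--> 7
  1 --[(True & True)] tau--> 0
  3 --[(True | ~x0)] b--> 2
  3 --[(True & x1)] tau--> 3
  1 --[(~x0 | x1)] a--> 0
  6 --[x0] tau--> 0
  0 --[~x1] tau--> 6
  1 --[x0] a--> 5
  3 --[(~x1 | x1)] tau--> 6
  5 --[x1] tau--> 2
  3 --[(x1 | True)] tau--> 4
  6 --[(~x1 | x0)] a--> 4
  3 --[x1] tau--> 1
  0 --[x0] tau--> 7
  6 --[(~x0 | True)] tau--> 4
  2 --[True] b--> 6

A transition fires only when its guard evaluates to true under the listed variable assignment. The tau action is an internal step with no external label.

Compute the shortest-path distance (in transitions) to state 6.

BFS to 6:
  Layer 0: {0}
  Layer 1: {2}
  Layer 2: {6,7}
first hit 6 at d=2 via a·b

Answer: 2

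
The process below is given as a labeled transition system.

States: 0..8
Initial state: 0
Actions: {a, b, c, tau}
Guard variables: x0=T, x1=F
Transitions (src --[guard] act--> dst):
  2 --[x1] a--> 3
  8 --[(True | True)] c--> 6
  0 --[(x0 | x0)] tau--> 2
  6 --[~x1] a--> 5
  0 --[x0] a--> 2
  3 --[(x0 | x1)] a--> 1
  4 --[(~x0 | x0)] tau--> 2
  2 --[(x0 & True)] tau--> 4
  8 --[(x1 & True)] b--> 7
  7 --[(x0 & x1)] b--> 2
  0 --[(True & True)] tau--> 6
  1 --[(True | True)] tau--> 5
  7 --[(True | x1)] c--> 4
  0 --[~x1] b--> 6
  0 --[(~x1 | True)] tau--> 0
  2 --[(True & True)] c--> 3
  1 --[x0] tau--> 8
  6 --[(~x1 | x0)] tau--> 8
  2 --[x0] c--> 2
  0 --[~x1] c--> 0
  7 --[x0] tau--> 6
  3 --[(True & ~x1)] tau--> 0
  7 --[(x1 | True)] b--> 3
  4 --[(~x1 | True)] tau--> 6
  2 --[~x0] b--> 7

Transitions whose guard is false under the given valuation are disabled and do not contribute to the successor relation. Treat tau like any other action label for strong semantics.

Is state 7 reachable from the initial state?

After dropping false guards: 21 live edges.
L0 = {0}
L1 = {2,6}  now seen {0,2,6}
L2 = {3,4,5,8}  now seen {0,2,3,4,5,6,8}
L3 = {1}  now seen {0,1,2,3,4,5,6,8}
Reachable = {0,1,2,3,4,5,6,8}

Answer: UNREACHABLE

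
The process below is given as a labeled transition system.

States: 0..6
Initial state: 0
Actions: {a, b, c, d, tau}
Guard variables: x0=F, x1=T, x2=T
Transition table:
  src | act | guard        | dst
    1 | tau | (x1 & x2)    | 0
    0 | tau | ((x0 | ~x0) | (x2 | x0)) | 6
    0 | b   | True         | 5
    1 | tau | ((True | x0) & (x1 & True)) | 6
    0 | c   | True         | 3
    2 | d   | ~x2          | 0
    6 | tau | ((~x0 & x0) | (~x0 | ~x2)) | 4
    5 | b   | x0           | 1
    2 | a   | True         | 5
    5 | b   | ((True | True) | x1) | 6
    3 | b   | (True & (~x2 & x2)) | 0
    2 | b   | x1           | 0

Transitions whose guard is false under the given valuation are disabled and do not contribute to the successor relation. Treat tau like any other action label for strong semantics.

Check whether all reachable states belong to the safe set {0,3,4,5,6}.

Answer: INVARIANT HOLDS

Analysis:
Inv-set: {0,3,4,5,6}
Reach set: {0,3,4,5,6}
  0: safe
  3: safe
  4: safe
  5: safe
  6: safe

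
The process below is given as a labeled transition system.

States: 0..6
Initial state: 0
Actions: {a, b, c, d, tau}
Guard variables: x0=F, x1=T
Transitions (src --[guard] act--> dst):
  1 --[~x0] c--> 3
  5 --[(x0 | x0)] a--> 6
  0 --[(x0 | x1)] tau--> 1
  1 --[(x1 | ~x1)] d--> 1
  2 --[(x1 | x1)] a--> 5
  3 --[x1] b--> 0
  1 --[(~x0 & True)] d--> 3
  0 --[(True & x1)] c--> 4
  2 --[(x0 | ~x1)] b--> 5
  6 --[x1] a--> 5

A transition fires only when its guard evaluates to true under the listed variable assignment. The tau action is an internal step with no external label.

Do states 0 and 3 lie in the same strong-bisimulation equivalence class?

Compute ~ classes (split until stable):
  P[0] = {{0,1,2,3,4,5,6}}
  P[1] = {{0},{1},{2,6},{3},{4,5}}
stable after 2 split(s): 5 block(s)
0∈{0}, 3∈{3}

Answer: NOT BISIMILAR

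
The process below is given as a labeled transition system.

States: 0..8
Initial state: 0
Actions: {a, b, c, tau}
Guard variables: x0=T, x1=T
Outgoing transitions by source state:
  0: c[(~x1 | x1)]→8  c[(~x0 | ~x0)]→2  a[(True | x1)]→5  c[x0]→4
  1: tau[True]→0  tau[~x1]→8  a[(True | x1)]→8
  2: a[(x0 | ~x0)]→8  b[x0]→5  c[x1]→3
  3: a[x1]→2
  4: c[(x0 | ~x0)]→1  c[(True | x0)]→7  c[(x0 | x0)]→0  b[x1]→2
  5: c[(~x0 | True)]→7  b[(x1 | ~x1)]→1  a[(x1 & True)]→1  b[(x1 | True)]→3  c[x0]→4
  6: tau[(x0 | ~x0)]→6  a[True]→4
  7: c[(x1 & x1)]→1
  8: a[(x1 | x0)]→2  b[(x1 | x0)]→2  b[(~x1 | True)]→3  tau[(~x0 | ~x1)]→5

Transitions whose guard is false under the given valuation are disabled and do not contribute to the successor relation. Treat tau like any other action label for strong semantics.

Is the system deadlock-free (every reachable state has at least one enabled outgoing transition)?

Answer: DEADLOCK-FREE

Analysis:
Reachable = {0,1,2,3,4,5,7,8}
  0: a→5  c→4  c→8  [3 out]
  1: a→8  tau→0  [2 out]
  2: a→8  b→5  c→3  [3 out]
  3: a→2  [1 out]
  4: b→2  c→0  c→1  c→7  [4 out]
  5: a→1  b→1  b→3  c→4  c→7  [5 out]
  7: c→1  [1 out]
  8: a→2  b→2  b→3  [3 out]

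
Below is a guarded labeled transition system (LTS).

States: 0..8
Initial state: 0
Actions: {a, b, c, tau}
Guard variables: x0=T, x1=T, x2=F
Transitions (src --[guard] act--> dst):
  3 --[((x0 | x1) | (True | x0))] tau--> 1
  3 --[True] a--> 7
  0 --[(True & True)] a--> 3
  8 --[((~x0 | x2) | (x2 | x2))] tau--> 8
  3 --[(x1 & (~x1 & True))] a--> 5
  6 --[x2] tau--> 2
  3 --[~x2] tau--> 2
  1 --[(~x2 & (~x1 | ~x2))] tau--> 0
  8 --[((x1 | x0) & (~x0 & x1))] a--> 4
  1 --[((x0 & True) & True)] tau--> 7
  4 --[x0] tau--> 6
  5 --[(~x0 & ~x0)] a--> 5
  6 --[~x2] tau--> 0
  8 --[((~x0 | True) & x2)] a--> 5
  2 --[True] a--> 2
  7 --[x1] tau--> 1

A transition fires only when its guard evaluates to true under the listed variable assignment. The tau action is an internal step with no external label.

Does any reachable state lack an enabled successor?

Reachable = {0,1,2,3,7}
  0: a→3  [1 out]
  1: tau→0  tau→7  [2 out]
  2: a→2  [1 out]
  3: a→7  tau→1  tau→2  [3 out]
  7: tau→1  [1 out]

Answer: DEADLOCK-FREE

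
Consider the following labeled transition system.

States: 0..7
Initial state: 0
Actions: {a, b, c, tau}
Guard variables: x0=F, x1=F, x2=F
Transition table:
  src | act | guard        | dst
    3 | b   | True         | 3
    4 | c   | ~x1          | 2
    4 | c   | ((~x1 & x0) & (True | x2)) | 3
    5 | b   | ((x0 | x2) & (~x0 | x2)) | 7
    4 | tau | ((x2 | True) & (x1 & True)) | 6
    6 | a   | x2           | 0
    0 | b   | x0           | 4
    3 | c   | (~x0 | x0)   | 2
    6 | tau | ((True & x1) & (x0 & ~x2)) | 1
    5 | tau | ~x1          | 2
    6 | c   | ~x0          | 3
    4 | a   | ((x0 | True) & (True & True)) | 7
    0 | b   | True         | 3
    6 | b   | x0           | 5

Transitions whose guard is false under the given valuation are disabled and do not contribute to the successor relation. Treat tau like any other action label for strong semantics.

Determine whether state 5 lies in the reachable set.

After dropping false guards: 7 live edges.
depth 0: {0}
depth 1: {3}  total {0,3}
depth 2: {2}  total {0,2,3}
Reachable = {0,2,3}

Answer: UNREACHABLE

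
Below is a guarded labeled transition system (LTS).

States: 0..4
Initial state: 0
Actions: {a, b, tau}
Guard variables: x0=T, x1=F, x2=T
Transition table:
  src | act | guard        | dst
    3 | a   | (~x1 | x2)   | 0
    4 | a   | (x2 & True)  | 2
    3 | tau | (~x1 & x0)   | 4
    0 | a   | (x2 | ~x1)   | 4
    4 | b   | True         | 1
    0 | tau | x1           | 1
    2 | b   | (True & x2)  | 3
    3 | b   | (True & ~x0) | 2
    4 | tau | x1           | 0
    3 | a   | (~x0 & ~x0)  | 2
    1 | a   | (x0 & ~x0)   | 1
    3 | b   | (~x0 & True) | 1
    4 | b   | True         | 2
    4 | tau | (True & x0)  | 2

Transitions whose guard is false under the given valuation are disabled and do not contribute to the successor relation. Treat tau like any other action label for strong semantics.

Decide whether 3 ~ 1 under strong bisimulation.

Answer: NOT BISIMILAR

Analysis:
Refine partition for ~:
  π0 = {{0,1,2,3,4}}
  π1 = {{0},{1},{2},{3},{4}}
Fixed point at round 2; 5 class(es).
class of 3: {3}; class of 1: {1}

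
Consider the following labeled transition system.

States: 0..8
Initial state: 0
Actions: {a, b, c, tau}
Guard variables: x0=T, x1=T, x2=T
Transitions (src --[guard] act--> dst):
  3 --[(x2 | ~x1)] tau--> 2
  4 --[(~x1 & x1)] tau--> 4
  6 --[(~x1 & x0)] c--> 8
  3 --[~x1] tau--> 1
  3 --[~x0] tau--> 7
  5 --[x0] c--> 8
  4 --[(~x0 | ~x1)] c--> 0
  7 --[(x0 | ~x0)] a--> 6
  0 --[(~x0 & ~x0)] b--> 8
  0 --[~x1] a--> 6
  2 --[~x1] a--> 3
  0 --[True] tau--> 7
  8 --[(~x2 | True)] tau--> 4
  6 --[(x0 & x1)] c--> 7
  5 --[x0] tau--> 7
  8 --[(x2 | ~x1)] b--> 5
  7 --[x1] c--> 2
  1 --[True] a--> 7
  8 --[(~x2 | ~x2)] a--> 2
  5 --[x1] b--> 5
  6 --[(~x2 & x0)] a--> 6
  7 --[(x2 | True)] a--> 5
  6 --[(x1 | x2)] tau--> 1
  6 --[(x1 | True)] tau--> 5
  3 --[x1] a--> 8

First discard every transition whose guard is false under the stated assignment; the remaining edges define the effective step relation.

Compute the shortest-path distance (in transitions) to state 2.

Layered search for 2:
  Layer 0: {0}
  Layer 1: {7}
  Layer 2: {2,5,6}
first hit 2 at d=2 via tau·c

Answer: 2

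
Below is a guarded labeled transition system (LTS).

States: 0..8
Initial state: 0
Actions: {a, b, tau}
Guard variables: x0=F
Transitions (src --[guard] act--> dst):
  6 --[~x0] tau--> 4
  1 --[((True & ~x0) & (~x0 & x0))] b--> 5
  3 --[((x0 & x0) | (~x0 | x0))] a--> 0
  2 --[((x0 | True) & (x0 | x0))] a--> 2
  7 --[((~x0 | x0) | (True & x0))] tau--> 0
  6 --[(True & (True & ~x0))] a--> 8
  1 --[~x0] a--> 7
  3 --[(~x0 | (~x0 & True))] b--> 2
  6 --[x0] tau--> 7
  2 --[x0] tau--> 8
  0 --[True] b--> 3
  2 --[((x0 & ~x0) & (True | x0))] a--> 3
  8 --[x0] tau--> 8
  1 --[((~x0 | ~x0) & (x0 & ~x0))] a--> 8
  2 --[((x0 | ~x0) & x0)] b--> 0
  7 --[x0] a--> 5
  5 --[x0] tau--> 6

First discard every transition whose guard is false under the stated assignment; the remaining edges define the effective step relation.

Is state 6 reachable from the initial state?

Guard filter leaves 7 enabled edge(s).
depth 0: {0}
depth 1: {3}  cumulative {0,3}
depth 2: {2}  cumulative {0,2,3}
Reachable = {0,2,3}

Answer: UNREACHABLE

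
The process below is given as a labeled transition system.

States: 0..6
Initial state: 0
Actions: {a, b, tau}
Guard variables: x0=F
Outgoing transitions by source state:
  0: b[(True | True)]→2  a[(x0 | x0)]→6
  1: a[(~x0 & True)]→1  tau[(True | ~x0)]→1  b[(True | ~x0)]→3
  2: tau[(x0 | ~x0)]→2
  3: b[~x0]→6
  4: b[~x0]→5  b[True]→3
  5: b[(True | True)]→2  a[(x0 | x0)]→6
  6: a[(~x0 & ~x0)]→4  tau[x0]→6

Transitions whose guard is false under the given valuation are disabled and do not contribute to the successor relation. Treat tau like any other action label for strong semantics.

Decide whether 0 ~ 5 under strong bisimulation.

Compute ~ classes (split until stable):
  π0 = {{0,1,2,3,4,5,6}}
  π1 = {{0,3,4,5},{1},{2},{6}}
  π2 = {{0,5},{1},{2},{3},{4},{6}}
stable after 3 split(s): 6 block(s)
class of 0: {0,5}; class of 5: {0,5}

Answer: BISIMILAR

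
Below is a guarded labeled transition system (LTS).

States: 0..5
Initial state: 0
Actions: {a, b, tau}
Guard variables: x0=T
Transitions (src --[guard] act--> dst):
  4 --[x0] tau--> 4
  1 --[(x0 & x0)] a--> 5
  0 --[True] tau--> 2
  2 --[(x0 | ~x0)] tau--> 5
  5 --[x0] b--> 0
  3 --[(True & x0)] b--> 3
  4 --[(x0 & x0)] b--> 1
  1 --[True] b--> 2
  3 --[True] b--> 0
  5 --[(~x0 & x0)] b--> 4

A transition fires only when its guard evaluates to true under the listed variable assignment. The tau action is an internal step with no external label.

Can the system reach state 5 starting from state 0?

9 transition(s) survive guard evaluation.
Layer 0: {0}
Layer 1: {2}  now seen {0,2}
Layer 2: {5}  now seen {0,2,5}
R = {0,2,5}
Path to 5: tau·tau

Answer: REACHABLE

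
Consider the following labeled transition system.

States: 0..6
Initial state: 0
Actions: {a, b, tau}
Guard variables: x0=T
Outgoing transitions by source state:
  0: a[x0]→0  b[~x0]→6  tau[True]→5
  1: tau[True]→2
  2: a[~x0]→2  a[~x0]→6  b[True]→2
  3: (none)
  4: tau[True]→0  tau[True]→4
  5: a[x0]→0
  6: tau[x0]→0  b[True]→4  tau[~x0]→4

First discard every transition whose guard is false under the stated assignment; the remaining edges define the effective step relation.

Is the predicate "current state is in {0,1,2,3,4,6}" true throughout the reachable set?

Answer: INVARIANT VIOLATED at state 5

Working:
Inv-set: {0,1,2,3,4,6}
Reachable = {0,5}
  0: ok
  5: VIOLATES
counterexample path to 5: tau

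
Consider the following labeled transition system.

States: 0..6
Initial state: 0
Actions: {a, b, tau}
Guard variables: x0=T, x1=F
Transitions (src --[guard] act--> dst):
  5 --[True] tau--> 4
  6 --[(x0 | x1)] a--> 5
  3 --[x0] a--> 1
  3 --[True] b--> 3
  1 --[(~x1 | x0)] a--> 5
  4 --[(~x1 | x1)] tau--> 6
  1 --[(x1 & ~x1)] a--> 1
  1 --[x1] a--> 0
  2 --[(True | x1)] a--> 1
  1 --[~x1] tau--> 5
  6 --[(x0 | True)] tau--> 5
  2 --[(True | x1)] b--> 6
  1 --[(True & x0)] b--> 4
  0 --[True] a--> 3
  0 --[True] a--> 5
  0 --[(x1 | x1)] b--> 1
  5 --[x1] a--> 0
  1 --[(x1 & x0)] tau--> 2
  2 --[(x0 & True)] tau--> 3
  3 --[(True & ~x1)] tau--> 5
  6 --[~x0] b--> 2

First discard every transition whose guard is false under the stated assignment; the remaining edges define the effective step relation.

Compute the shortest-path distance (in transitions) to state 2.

Answer: UNREACHABLE

Trace:
Layered search for 2:
  depth 0: {0}
  depth 1: {3,5}
  depth 2: {1,4}
  depth 3: {6}
2 never appears.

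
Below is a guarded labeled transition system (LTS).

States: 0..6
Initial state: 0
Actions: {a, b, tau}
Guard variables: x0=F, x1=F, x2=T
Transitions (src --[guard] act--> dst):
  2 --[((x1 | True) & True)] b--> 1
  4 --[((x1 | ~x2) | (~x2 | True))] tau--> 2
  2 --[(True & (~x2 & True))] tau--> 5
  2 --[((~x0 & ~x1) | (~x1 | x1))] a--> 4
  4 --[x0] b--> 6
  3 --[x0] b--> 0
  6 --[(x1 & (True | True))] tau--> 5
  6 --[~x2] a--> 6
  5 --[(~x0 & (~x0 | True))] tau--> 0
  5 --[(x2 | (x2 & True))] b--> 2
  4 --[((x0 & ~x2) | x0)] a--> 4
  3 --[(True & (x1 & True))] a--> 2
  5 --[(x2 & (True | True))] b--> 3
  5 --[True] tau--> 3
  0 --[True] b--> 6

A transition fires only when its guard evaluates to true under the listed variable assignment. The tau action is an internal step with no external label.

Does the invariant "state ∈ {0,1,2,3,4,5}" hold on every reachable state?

Answer: INVARIANT VIOLATED at state 6

Trace:
Safe = {0,1,2,3,4,5}
Reach set: {0,6}
  0: ✓
  6: VIOLATES
reach 6 via b — violates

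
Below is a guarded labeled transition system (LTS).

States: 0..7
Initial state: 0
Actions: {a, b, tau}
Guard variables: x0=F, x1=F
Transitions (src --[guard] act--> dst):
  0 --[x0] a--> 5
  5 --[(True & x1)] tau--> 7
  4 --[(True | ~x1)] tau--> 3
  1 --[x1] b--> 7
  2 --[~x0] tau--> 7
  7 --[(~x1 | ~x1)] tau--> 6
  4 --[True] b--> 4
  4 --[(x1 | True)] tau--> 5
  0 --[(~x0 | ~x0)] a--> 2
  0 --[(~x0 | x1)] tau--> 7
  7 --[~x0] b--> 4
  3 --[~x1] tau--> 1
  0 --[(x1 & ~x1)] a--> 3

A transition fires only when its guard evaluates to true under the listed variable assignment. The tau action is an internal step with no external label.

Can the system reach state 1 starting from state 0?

Answer: REACHABLE

Trace:
9 transition(s) survive guard evaluation.
depth 0: {0}
depth 1: {2,7}  now seen {0,2,7}
depth 2: {4,6}  now seen {0,2,4,6,7}
depth 3: {3,5}  now seen {0,2,3,4,5,6,7}
depth 4: {1}  now seen {0,1,2,3,4,5,6,7}
Reach set: {0,1,2,3,4,5,6,7}
witness 1: tau·b·tau·tau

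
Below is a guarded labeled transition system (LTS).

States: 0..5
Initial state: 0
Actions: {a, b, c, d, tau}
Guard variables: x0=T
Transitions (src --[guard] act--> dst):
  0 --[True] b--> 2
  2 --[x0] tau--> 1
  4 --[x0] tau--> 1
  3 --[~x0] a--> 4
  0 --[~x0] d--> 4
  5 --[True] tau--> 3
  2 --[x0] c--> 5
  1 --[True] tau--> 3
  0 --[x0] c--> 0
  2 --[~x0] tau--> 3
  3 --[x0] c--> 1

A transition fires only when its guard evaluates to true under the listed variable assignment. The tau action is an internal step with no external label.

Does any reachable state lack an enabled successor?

Answer: DEADLOCK-FREE

Analysis:
R = {0,1,2,3,5}
  0: b→2  c→0  [deg 2]
  1: tau→3  [deg 1]
  2: c→5  tau→1  [deg 2]
  3: c→1  [deg 1]
  5: tau→3  [deg 1]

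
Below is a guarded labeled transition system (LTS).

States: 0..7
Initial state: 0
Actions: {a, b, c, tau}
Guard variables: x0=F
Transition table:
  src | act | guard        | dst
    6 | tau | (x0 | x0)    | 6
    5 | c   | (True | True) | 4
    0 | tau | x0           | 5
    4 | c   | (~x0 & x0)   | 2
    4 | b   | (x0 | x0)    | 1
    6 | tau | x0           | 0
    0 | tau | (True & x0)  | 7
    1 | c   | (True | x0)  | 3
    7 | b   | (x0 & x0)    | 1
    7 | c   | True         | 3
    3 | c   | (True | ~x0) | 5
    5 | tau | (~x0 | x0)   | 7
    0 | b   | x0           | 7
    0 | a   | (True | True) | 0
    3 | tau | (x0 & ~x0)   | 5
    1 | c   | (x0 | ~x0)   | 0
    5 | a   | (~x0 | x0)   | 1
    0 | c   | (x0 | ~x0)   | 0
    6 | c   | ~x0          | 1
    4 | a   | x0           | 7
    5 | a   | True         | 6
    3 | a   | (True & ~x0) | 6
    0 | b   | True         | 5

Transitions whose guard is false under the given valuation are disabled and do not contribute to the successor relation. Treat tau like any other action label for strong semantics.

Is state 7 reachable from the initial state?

Answer: REACHABLE

Analysis:
After dropping false guards: 13 live edges.
depth 0: {0}
depth 1: {5}  cumulative {0,5}
depth 2: {1,4,6,7}  cumulative {0,1,4,5,6,7}
depth 3: {3}  cumulative {0,1,3,4,5,6,7}
Reach set: {0,1,3,4,5,6,7}
trace reaching 7: b·tau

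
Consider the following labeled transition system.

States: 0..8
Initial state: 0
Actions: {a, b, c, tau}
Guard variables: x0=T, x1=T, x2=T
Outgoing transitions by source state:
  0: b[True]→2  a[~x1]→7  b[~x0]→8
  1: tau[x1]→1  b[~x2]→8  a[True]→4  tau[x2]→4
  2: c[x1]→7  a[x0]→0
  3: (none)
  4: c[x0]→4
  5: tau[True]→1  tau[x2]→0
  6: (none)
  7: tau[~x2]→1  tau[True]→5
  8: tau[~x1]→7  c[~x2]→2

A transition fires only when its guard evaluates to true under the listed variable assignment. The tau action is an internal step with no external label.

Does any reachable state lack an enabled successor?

R = {0,1,2,4,5,7}
  0: b→2  [1 out]
  1: a→4  tau→1  tau→4  [3 out]
  2: a→0  c→7  [2 out]
  4: c→4  [1 out]
  5: tau→0  tau→1  [2 out]
  7: tau→5  [1 out]

Answer: DEADLOCK-FREE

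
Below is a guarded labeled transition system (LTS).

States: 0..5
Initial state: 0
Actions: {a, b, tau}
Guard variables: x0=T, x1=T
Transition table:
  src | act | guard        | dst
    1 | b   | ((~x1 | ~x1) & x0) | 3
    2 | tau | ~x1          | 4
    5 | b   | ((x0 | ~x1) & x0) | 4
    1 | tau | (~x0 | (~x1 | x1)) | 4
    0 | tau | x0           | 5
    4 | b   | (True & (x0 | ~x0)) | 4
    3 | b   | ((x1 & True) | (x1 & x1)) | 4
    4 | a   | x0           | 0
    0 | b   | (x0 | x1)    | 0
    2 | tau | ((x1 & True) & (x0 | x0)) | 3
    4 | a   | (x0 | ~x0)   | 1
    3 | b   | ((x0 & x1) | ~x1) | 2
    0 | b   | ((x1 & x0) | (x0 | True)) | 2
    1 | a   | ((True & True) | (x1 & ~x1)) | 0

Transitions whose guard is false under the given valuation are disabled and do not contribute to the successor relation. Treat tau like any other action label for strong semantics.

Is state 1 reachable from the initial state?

Guard filter leaves 12 enabled edge(s).
Layer 0: {0}
Layer 1: {2,5}  now seen {0,2,5}
Layer 2: {3,4}  now seen {0,2,3,4,5}
Layer 3: {1}  now seen {0,1,2,3,4,5}
Reach set: {0,1,2,3,4,5}
witness 1: tau·b·a

Answer: REACHABLE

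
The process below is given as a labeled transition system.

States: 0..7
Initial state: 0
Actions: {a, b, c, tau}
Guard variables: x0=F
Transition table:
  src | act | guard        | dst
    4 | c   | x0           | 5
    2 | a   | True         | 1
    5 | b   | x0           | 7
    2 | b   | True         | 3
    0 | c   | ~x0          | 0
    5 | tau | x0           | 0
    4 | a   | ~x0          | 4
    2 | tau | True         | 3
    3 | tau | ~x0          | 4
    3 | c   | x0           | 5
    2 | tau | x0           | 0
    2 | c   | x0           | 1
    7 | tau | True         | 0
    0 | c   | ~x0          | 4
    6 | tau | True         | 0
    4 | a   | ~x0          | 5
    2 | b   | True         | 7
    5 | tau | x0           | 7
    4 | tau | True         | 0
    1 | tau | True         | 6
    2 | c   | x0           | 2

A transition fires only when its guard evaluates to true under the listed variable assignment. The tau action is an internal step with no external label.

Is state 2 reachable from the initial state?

13 transition(s) survive guard evaluation.
L0 = {0}
L1 = {4}  total {0,4}
L2 = {5}  total {0,4,5}
Reachable = {0,4,5}

Answer: UNREACHABLE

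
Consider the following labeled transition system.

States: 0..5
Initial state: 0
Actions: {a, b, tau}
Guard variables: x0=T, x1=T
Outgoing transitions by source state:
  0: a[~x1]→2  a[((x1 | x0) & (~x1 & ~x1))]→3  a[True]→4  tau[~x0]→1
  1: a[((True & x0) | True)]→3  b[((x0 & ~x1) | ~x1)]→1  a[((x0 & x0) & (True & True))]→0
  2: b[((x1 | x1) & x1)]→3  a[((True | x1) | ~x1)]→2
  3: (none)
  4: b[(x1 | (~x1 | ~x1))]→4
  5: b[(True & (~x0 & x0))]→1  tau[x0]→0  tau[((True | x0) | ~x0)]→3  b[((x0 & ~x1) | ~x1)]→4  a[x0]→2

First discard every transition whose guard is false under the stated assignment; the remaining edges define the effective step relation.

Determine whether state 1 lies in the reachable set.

9 transition(s) survive guard evaluation.
Layer 0: {0}
Layer 1: {4}  cumulative {0,4}
R = {0,4}

Answer: UNREACHABLE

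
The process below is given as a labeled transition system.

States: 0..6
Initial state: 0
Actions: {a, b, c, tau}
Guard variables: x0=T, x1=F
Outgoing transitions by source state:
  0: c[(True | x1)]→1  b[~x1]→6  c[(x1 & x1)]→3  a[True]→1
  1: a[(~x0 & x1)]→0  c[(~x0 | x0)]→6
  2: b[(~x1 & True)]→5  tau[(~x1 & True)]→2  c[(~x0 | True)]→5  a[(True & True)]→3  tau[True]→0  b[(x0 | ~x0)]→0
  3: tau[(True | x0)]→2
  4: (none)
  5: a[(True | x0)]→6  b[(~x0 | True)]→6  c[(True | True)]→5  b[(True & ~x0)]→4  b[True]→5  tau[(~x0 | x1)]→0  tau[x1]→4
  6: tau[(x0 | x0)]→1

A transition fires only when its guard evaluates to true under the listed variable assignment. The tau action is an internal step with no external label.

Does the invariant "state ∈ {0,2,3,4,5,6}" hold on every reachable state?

Answer: INVARIANT VIOLATED at state 1

Trace:
Allowed set {0,2,3,4,5,6}
Reachable = {0,1,6}
  0: ✓
  1: ✗ unsafe
  6: ✓
witness against invariant: c → 1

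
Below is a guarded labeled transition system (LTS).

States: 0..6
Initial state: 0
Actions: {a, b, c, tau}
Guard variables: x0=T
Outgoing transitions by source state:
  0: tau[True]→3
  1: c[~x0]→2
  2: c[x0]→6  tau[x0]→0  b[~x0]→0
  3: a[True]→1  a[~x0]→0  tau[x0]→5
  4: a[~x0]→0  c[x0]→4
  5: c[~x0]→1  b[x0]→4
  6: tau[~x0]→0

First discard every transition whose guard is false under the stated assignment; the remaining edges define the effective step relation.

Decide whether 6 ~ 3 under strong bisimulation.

Bisimulation quotient by refinement:
  P[0] = {{0,1,2,3,4,5,6}}
  P[1] = {{0},{1,6},{2},{3},{4},{5}}
6 equivalence class(es) (converged in 2)
[6]={1,6}  [3]={3}

Answer: NOT BISIMILAR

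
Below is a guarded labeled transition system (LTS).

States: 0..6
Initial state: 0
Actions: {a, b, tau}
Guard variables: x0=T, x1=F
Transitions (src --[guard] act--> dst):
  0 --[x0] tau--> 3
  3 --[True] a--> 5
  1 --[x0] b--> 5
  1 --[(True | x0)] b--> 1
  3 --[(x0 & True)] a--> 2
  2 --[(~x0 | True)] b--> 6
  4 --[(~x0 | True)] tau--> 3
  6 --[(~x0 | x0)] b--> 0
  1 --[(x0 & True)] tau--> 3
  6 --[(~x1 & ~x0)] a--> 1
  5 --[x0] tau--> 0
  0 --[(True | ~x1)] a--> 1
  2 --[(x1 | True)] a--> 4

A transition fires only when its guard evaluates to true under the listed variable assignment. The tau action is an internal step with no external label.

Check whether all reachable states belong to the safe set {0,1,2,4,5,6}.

Answer: INVARIANT VIOLATED at state 3

Trace:
Inv-set: {0,1,2,4,5,6}
Reach set: {0,1,2,3,4,5,6}
  0: safe
  1: safe
  2: safe
  3: ✗ unsafe
  4: safe
  5: safe
  6: safe
counterexample path to 3: tau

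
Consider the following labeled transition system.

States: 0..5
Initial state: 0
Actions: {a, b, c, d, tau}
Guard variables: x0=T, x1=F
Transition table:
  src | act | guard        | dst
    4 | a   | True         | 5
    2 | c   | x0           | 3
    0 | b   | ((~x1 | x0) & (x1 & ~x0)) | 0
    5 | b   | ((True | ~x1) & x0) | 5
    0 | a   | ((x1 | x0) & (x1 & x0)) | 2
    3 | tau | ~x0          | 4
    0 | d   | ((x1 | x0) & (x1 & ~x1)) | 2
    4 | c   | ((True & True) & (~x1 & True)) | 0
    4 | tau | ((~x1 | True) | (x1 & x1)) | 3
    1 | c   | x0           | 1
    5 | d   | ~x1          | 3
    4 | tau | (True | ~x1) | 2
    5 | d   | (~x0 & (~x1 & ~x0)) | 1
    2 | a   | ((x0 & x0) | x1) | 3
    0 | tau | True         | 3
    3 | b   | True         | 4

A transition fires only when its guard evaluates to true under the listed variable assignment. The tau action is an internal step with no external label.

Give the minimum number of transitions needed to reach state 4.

Layered search for 4:
  L0 = {0}
  L1 = {3}
  L2 = {4}
depth(4)=2, e.g. tau·b

Answer: 2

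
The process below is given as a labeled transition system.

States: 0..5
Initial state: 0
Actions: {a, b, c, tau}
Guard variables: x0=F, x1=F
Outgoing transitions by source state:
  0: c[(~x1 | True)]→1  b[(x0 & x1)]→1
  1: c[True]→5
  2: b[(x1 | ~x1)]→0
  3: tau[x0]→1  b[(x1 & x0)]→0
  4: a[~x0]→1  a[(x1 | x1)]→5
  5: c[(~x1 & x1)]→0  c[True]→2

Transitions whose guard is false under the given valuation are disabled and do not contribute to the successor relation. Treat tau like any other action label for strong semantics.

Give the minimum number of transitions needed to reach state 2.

BFS to 2:
  depth 0: {0}
  depth 1: {1}
  depth 2: {5}
  depth 3: {2}
2 enters at depth 3; path c·c·c

Answer: 3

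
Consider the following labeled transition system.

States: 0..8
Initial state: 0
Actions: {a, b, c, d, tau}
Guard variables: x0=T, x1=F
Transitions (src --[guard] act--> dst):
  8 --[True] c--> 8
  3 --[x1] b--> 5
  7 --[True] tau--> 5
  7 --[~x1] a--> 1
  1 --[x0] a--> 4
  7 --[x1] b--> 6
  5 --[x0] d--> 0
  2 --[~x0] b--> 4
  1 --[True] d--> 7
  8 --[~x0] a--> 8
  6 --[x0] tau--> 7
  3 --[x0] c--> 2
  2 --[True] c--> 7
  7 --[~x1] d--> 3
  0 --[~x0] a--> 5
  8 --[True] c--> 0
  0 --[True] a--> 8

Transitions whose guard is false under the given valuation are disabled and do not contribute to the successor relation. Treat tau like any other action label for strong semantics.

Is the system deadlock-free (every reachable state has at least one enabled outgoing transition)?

Reach set: {0,8}
  0: a→8  [1 out]
  8: c→0  c→8  [2 out]

Answer: DEADLOCK-FREE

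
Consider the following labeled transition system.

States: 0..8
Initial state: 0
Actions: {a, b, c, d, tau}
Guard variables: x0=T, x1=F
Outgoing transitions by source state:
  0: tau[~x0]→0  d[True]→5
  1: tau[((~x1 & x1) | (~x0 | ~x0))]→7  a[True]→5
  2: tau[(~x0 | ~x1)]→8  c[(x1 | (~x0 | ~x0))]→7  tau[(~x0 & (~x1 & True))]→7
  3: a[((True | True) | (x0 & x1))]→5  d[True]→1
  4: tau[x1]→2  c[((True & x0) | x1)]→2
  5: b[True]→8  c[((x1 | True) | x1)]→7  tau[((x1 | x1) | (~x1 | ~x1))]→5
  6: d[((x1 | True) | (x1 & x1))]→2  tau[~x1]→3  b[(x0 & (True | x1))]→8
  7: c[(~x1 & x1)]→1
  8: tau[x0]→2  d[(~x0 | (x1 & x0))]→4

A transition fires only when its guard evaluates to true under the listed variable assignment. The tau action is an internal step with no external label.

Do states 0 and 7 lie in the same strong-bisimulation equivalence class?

Answer: NOT BISIMILAR

Trace:
Refine partition for ~:
  round 0: {{0,1,2,3,4,5,6,7,8}}
  round 1: {{0},{1},{2,8},{3},{4},{5},{6},{7}}
Fixed point at round 2; 8 class(es).
class of 0: {0}; class of 7: {7}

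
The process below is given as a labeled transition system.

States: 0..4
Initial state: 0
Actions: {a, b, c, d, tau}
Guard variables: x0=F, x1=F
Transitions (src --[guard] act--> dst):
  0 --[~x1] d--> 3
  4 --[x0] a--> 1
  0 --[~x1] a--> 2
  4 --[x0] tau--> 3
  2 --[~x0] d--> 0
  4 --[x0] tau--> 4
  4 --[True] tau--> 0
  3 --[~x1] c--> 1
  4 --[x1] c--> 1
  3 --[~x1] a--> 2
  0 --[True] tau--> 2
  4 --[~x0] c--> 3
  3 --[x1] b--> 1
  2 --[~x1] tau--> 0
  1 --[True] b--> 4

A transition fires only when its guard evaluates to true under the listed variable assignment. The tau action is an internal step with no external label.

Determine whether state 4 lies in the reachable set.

Answer: REACHABLE

Trace:
After dropping false guards: 10 live edges.
Layer 0: {0}
Layer 1: {2,3}  cumulative {0,2,3}
Layer 2: {1}  cumulative {0,1,2,3}
Layer 3: {4}  cumulative {0,1,2,3,4}
R = {0,1,2,3,4}
trace reaching 4: d·c·b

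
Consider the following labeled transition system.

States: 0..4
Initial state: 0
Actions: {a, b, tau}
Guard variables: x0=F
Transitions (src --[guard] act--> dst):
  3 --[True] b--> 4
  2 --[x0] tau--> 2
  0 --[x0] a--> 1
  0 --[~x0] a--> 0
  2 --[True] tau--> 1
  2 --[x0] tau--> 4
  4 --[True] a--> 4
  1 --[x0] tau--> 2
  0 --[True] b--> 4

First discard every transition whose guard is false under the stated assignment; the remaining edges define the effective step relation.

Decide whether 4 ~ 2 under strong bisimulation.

Answer: NOT BISIMILAR

Working:
Compute ~ classes (split until stable):
  P[0] = {{0,1,2,3,4}}
  P[1] = {{0},{1},{2},{3},{4}}
stable after 2 split(s): 5 block(s)
class of 4: {4}; class of 2: {2}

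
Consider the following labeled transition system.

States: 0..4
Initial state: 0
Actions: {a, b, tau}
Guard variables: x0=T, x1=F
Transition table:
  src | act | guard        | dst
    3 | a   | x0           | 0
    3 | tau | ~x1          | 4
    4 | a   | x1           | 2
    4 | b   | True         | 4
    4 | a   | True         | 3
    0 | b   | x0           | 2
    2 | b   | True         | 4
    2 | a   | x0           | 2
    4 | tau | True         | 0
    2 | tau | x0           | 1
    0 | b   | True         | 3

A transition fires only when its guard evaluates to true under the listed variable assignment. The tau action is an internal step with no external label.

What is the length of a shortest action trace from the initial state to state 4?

Answer: 2

Working:
BFS to 4:
  depth 0: {0}
  depth 1: {2,3}
  depth 2: {1,4}
first hit 4 at d=2 via b·b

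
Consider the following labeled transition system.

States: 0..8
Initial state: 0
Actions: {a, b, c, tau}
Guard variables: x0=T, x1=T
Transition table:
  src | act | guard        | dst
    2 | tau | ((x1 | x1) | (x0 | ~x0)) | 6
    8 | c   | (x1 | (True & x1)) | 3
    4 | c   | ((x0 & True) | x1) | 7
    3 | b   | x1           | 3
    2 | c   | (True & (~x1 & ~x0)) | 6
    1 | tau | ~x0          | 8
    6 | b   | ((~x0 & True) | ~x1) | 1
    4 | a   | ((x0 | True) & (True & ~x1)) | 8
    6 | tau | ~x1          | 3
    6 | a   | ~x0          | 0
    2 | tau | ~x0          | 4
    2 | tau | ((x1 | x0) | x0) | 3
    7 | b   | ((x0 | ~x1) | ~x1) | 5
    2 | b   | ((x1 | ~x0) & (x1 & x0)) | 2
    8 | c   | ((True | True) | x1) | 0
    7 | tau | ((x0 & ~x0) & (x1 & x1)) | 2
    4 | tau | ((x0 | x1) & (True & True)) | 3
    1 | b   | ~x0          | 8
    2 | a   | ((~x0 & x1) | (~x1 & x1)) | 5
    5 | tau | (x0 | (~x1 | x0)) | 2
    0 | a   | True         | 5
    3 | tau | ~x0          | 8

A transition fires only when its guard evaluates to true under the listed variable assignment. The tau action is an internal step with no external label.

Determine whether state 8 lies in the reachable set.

Answer: UNREACHABLE

Analysis:
11 transition(s) survive guard evaluation.
L0 = {0}
L1 = {5}  now seen {0,5}
L2 = {2}  now seen {0,2,5}
L3 = {3,6}  now seen {0,2,3,5,6}
R = {0,2,3,5,6}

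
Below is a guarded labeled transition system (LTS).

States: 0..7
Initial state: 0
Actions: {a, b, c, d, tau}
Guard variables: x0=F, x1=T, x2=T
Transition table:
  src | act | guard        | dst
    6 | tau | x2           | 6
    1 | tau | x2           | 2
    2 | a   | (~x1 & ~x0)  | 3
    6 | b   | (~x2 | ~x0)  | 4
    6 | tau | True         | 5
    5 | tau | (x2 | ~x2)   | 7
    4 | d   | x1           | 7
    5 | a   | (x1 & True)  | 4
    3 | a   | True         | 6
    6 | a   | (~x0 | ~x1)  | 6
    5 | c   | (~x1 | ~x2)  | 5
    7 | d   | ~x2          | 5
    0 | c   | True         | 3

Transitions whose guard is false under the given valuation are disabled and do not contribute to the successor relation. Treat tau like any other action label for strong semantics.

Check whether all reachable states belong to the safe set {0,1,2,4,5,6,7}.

Answer: INVARIANT VIOLATED at state 3

Trace:
Safe = {0,1,2,4,5,6,7}
R = {0,3,4,5,6,7}
  0: ok
  3: outside
  4: ok
  5: ok
  6: ok
  7: ok
reach 3 via c — violates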